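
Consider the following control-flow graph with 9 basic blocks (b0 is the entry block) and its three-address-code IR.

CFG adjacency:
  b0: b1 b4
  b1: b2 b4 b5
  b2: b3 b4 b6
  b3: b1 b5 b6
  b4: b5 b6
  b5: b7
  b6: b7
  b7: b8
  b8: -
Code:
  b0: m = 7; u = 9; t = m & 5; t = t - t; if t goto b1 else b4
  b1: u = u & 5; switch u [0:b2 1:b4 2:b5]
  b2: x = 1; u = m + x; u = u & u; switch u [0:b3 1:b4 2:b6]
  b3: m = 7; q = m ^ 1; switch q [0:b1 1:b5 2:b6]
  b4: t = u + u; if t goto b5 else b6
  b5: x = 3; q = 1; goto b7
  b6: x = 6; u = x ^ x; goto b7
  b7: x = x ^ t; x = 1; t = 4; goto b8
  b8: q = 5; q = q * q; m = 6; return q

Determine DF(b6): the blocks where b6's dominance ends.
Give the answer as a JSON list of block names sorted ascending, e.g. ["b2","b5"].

Answer: ["b7"]

Analysis:
idom tree: b1←b0 b2←b1 b3←b2 b4←b0 b5←b0 b6←b0 b7←b0 b8←b7
Dom at joins:
  b1: preds {b0,b3}: {b0} ∩ {b0,b1,b2,b3} = {b0}; idom=b0
  b4: preds {b0,b1,b2}: {b0} ∩ {b0,b1} ∩ {b0,b1,b2} = {b0}; idom=b0
  b5: preds {b1,b3,b4}: {b0,b1} ∩ {b0,b1,b2,b3} ∩ {b0,b4} = {b0}; idom=b0
  b6: preds {b2,b3,b4}: {b0,b1,b2} ∩ {b0,b1,b2,b3} ∩ {b0,b4} = {b0}; idom=b0
  b7: preds {b5,b6}: {b0,b5} ∩ {b0,b6} = {b0}; idom=b0

Frontier:
  b1←b0: walk · to b0
  b1←b3: walk b3→b2→b1 to b0
  b4←b0: walk · to b0
  b4←b1: walk b1 to b0
  b4←b2: walk b2→b1 to b0
  b5←b1: walk b1 to b0
  b5←b3: walk b3→b2→b1 to b0
  b5←b4: walk b4 to b0
  b6←b2: walk b2→b1 to b0
  b6←b3: walk b3→b2→b1 to b0
  b6←b4: walk b4 to b0
  b7←b5: walk b5 to b0
  b7←b6: walk b6 to b0
  b0 → ∅
  b1 → {b1,b4,b5,b6}
  b2 → {b1,b4,b5,b6}
  b3 → {b1,b5,b6}
  b4 → {b5,b6}
  b5 → {b7}
  b6 → {b7}
  b7 → ∅
  b8 → ∅

DF(b6) = ["b7"]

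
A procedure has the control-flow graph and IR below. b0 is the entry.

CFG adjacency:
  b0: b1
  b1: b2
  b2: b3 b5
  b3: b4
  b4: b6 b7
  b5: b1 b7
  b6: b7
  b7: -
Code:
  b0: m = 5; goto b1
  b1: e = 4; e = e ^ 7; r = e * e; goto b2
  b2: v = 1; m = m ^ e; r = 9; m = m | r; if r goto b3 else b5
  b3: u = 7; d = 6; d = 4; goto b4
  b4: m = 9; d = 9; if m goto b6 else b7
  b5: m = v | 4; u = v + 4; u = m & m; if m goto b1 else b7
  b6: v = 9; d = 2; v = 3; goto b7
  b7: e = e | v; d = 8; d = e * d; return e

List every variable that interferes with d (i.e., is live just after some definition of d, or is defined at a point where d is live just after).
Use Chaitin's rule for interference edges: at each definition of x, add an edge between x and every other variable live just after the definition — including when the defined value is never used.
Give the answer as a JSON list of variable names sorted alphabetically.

Answer: ["e", "m", "v"]

Working:
Per-block:
  b0: {m} / ∅
  b1: {e,r} / ∅
  b2: {m,r,v} / {e,m}
  b3: {d,u} / ∅
  b4: {d,m} / ∅
  b5: {m,u} / {v}
  b6: {d,v} / ∅
  b7: {d,e} / {e,v}

Liveness:
  b0: in=∅ out={m}
  b1: in={m} out={e,m}
  b2: in={e,m} out={e,v}
  b3: in={e,v} out={e,v}
  b4: in={e,v} out={e,v}
  b5: in={e,v} out={e,m,v}
  b6: in={e} out={e,v}
  b7: in={e,v} out=∅

Conflict graph:
  d — {e,m,v}
  e — {d,m,r,u,v}
  m — {d,e,r,u,v}
  r — {e,m,v}
  u — {e,m,v}
  v — {d,e,m,r,u}

N(d) = ["e", "m", "v"]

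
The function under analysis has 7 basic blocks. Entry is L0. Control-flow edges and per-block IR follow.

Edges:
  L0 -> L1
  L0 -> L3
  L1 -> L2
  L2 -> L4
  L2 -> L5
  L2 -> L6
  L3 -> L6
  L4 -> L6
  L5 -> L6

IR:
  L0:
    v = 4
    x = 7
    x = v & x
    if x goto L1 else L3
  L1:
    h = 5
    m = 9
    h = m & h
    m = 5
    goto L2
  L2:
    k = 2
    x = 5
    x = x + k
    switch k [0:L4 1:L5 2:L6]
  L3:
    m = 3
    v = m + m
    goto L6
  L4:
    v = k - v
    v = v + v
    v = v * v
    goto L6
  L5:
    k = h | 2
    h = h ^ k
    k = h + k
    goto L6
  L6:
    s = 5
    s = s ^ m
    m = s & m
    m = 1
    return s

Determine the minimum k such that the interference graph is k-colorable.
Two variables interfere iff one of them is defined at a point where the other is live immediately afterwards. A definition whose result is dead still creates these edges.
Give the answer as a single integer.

Answer: 5

Analysis:
Block summaries:
  L0: def={v,x} ue=∅
  L1: def={h,m} ue=∅
  L2: def={k,x} ue=∅
  L3: def={m,v} ue=∅
  L4: def={v} ue={k,v}
  L5: def={h,k} ue={h}
  L6: def={m,s} ue={m}

Backward fixpoint:
  live L0: ∅→{v}
  live L1: {v}→{h,m,v}
  live L2: {h,m,v}→{h,k,m,v}
  live L3: ∅→{m}
  live L4: {k,m,v}→{m}
  live L5: {h,m}→{m}
  live L6: {m}→∅

Conflict graph:
  h: {k,m,v,x}
  k: {h,m,v,x}
  m: {h,k,s,v,x}
  s: {m}
  v: {h,k,m,x}
  x: {h,k,m,v}

Registers:
  lower bound: {h,k,m,v,x} mutually conflict ⇒ χ ≥ 5
  assign h→R1 k→R2 m→R0 s→R1 v→R3 x→R4 — no edge inside a register ⇒ χ ≤ 5
  χ = 5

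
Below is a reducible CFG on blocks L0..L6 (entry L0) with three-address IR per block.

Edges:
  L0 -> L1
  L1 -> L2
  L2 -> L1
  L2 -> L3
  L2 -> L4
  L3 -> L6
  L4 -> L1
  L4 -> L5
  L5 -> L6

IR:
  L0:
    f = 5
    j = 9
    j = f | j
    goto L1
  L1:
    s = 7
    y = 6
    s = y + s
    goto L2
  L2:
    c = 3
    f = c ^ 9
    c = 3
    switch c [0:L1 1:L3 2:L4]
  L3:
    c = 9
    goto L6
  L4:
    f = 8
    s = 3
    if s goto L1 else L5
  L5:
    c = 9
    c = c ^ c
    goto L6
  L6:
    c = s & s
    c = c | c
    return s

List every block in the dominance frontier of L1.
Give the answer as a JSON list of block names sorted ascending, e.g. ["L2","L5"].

Answer: ["L1"]

Working:
idom tree: L1←L0 L2←L1 L3←L2 L4←L2 L5←L4 L6←L2
Join-block Dom:
  L1: preds {L0,L2,L4}: {L0} ∩ {L0,L1,L2} ∩ {L0,L1,L2,L4} = {L0}; idom=L0
  L6: preds {L3,L5}: {L0,L1,L2,L3} ∩ {L0,L1,L2,L4,L5} = {L0,L1,L2}; idom=L2

Frontier:
  L1←L0: walk · to L0
  L1←L2: walk L2→L1 to L0
  L1←L4: walk L4→L2→L1 to L0
  L6←L3: walk L3 to L2
  L6←L5: walk L5→L4 to L2
  L0: DF=∅
  L1: DF={L1}
  L2: DF={L1}
  L3: DF={L6}
  L4: DF={L1,L6}
  L5: DF={L6}
  L6: DF=∅

DF(L1) = ["L1"]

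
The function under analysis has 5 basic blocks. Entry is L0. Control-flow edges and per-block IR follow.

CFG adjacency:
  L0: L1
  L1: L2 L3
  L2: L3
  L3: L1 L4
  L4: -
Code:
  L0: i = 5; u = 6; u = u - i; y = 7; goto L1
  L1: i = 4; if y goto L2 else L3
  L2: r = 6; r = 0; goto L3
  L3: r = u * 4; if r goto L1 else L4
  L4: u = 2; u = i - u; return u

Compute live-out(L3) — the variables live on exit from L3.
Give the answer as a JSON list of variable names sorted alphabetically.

Per-block:
  L0 def {i,u,y} use ∅
  L1 def {i} use {y}
  L2 def {r} use ∅
  L3 def {r} use {u}
  L4 def {u} use {i}

Backward fixpoint:
  live L0: ∅→{u,y}
  live L1: {u,y}→{i,u,y}
  live L2: {i,u,y}→{i,u,y}
  live L3: {i,u,y}→{i,u,y}
  live L4: {i}→∅

live-out(L3) = ["i", "u", "y"]

Answer: ["i", "u", "y"]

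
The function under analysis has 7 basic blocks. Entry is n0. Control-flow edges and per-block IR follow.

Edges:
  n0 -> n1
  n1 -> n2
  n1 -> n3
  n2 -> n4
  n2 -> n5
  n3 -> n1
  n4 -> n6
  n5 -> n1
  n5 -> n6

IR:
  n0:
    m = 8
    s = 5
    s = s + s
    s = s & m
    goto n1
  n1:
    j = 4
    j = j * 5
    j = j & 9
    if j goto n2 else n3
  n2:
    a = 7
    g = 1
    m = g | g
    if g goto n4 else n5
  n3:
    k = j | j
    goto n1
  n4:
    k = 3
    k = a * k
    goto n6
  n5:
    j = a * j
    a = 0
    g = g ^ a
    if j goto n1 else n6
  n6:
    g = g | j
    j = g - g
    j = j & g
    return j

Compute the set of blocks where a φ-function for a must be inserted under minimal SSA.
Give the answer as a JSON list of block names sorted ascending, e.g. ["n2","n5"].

Answer: ["n1", "n6"]

Working:
idom tree: n1←n0 n2←n1 n3←n1 n4←n2 n5←n2 n6←n2
Join-block Dom:
  n1: preds {n0,n3,n5}: {n0} ∩ {n0,n1,n3} ∩ {n0,n1,n2,n5} = {n0}; idom=n0
  n6: preds {n4,n5}: {n0,n1,n2,n4} ∩ {n0,n1,n2,n5} = {n0,n1,n2}; idom=n2

DF derivation:
  n1←n0: walk · to n0
  n1←n3: walk n3→n1 to n0
  n1←n5: walk n5→n2→n1 to n0
  n6←n4: walk n4 to n2
  n6←n5: walk n5 to n2
  n0 → ∅
  n1 → {n1}
  n2 → {n1}
  n3 → {n1}
  n4 → {n6}
  n5 → {n1,n6}
  n6 → ∅

φ for a: defs {n2,n5}
  DF⁺ = {n1,n6}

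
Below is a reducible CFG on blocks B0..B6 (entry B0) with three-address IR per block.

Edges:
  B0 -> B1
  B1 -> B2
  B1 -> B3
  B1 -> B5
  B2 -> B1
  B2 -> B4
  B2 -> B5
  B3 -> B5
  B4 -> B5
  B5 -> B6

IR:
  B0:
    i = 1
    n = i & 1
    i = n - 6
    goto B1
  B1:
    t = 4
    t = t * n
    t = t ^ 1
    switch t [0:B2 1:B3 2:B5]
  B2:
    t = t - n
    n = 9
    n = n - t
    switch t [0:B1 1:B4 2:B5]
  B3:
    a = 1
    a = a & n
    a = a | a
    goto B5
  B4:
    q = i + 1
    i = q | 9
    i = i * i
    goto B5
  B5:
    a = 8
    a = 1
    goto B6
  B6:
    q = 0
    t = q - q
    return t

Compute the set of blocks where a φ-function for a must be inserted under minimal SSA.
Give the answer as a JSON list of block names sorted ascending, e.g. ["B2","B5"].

idom tree: B1←B0 B2←B1 B3←B1 B4←B2 B5←B1 B6←B5
Join-block Dom:
  B1: preds {B0,B2}: {B0} ∩ {B0,B1,B2} = {B0}; idom=B0
  B5: preds {B1,B2,B3,B4}: {B0,B1} ∩ {B0,B1,B2} ∩ {B0,B1,B3} ∩ {B0,B1,B2,B4} = {B0,B1}; idom=B1

Frontier:
  join B1 pred B0: · stop@B0
  join B1 pred B2: B2→B1 stop@B0
  join B5 pred B1: · stop@B1
  join B5 pred B2: B2 stop@B1
  join B5 pred B3: B3 stop@B1
  join B5 pred B4: B4→B2 stop@B1
  B0: DF=∅
  B1: DF={B1}
  B2: DF={B1,B5}
  B3: DF={B5}
  B4: DF={B5}
  B5: DF=∅
  B6: DF=∅

φ for a: defs {B3,B5}
  DF⁺ = {B5}

Answer: ["B5"]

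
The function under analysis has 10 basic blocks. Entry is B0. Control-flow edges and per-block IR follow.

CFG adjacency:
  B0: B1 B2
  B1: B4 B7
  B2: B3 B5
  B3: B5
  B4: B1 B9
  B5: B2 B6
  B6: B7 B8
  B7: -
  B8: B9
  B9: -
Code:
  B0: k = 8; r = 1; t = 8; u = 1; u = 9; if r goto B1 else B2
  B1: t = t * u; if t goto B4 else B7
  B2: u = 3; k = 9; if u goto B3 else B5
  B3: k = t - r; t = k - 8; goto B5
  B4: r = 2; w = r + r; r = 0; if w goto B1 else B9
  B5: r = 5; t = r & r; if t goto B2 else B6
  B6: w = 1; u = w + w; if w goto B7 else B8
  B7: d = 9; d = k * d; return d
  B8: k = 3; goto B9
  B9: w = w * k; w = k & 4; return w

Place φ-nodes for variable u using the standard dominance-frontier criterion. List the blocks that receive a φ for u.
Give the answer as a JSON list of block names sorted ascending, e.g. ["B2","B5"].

idom tree: B1←B0 B2←B0 B3←B2 B4←B1 B5←B2 B6←B5 B7←B0 B8←B6 B9←B0
Dom at joins:
  B1: preds {B0,B4}: {B0} ∩ {B0,B1,B4} = {B0}; idom=B0
  B2: preds {B0,B5}: {B0} ∩ {B0,B2,B5} = {B0}; idom=B0
  B5: preds {B2,B3}: {B0,B2} ∩ {B0,B2,B3} = {B0,B2}; idom=B2
  B7: preds {B1,B6}: {B0,B1} ∩ {B0,B2,B5,B6} = {B0}; idom=B0
  B9: preds {B4,B8}: {B0,B1,B4} ∩ {B0,B2,B5,B6,B8} = {B0}; idom=B0

Frontier:
  join B1 pred B0: · stop@B0
  join B1 pred B4: B4→B1 stop@B0
  join B2 pred B0: · stop@B0
  join B2 pred B5: B5→B2 stop@B0
  join B5 pred B2: · stop@B2
  join B5 pred B3: B3 stop@B2
  join B7 pred B1: B1 stop@B0
  join B7 pred B6: B6→B5→B2 stop@B0
  join B9 pred B4: B4→B1 stop@B0
  join B9 pred B8: B8→B6→B5→B2 stop@B0
  B0 → ∅
  B1 → {B1,B7,B9}
  B2 → {B2,B7,B9}
  B3 → {B5}
  B4 → {B1,B9}
  B5 → {B2,B7,B9}
  B6 → {B7,B9}
  B7 → ∅
  B8 → {B9}
  B9 → ∅

φ for u: defs {B0,B2,B6}
  DF⁺ = {B2,B7,B9}

Answer: ["B2", "B7", "B9"]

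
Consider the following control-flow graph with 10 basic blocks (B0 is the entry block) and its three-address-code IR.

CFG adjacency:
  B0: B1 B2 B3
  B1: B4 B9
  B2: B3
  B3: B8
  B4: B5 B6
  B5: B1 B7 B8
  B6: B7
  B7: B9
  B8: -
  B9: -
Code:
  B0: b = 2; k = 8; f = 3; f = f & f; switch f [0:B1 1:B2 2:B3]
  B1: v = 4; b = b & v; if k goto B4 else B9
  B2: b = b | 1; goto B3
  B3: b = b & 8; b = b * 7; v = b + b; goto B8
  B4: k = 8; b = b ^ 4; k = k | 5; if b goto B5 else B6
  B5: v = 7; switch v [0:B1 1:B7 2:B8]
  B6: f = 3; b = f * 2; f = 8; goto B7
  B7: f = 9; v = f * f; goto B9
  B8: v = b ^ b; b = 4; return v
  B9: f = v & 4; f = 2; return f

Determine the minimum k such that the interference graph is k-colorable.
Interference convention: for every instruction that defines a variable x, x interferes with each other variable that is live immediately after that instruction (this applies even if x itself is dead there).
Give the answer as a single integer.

Answer: 3

Working:
def/use:
  B0 def {b,f,k} use ∅
  B1 def {b,v} use {b,k}
  B2 def {b} use {b}
  B3 def {b,v} use {b}
  B4 def {b,k} use {b}
  B5 def {v} use ∅
  B6 def {b,f} use ∅
  B7 def {f,v} use ∅
  B8 def {b,v} use {b}
  B9 def {f} use {v}

Liveness:
  B0 li=∅ lo={b,k}
  B1 li={b,k} lo={b,v}
  B2 li={b} lo={b}
  B3 li={b} lo={b}
  B4 li={b} lo={b,k}
  B5 li={b,k} lo={b,k}
  B6 li=∅ lo=∅
  B7 li=∅ lo={v}
  B8 li={b} lo=∅
  B9 li={v} lo=∅

Interference:
  b↔{f,k,v}
  f↔{b,k}
  k↔{b,f,v}
  v↔{b,k}

Colouring:
  clique {b,f,k} ⇒ need ≥ 3
  3-colouring: c0={b}  c1={k}  c2={f,v}
  χ = 3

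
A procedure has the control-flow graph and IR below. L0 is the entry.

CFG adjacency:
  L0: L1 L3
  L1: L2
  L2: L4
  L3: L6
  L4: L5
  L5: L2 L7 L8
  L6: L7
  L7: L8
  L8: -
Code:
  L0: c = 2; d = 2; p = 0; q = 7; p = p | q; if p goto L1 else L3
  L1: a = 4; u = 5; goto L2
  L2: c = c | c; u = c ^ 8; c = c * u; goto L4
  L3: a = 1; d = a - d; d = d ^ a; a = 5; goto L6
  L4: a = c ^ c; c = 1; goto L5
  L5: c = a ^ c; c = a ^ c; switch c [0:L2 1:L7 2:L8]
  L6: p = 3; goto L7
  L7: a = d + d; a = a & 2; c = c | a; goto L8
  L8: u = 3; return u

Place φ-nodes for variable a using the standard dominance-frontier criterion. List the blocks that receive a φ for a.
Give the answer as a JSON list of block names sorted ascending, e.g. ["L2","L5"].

Answer: ["L2", "L7", "L8"]

Analysis:
idom tree: L1←L0 L2←L1 L3←L0 L4←L2 L5←L4 L6←L3 L7←L0 L8←L0
Join-block Dom:
  L2: preds {L1,L5}: {L0,L1} ∩ {L0,L1,L2,L4,L5} = {L0,L1}; idom=L1
  L7: preds {L5,L6}: {L0,L1,L2,L4,L5} ∩ {L0,L3,L6} = {L0}; idom=L0
  L8: preds {L5,L7}: {L0,L1,L2,L4,L5} ∩ {L0,L7} = {L0}; idom=L0

Frontier:
  join L2 pred L1: · stop@L1
  join L2 pred L5: L5→L4→L2 stop@L1
  join L7 pred L5: L5→L4→L2→L1 stop@L0
  join L7 pred L6: L6→L3 stop@L0
  join L8 pred L5: L5→L4→L2→L1 stop@L0
  join L8 pred L7: L7 stop@L0
  L0: DF=∅
  L1: DF={L7,L8}
  L2: DF={L2,L7,L8}
  L3: DF={L7}
  L4: DF={L2,L7,L8}
  L5: DF={L2,L7,L8}
  L6: DF={L7}
  L7: DF={L8}
  L8: DF=∅

φ for a: defs {L1,L3,L4,L7}
  DF⁺ = {L2,L7,L8}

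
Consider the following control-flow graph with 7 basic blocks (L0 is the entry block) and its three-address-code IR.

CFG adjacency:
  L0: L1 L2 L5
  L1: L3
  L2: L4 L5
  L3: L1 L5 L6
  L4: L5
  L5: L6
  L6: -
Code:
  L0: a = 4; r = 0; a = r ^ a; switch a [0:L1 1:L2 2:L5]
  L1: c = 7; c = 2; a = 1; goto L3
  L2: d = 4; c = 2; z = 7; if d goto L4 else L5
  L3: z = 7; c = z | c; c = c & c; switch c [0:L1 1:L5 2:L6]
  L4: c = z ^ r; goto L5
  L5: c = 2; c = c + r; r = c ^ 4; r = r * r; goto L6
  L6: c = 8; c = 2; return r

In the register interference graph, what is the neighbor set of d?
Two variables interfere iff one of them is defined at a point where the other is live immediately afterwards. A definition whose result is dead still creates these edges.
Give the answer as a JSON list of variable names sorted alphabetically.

def/use:
  L0: def={a,r} ue=∅
  L1: def={a,c} ue=∅
  L2: def={c,d,z} ue=∅
  L3: def={c,z} ue={c}
  L4: def={c} ue={r,z}
  L5: def={c,r} ue={r}
  L6: def={c} ue={r}

Backward fixpoint:
  L0: in=∅ out={r}
  L1: in={r} out={c,r}
  L2: in={r} out={r,z}
  L3: in={c,r} out={r}
  L4: in={r,z} out={r}
  L5: in={r} out={r}
  L6: in={r} out=∅

Interference:
  a: {c,r}
  c: {a,d,r,z}
  d: {c,r,z}
  r: {a,c,d,z}
  z: {c,d,r}

N(d) = ["c", "r", "z"]

Answer: ["c", "r", "z"]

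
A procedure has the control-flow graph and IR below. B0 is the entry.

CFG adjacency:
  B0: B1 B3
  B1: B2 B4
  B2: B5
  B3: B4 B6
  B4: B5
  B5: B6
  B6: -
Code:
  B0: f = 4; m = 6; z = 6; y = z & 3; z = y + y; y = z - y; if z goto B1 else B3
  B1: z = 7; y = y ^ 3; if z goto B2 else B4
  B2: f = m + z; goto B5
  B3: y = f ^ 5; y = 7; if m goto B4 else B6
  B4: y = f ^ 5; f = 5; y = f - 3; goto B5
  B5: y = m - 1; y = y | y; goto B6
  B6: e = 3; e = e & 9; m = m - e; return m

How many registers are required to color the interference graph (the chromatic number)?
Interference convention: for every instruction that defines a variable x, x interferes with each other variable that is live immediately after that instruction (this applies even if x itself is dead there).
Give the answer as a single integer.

Answer: 4

Working:
Per-block:
  B0: {f,m,y,z} / ∅
  B1: {y,z} / {y}
  B2: {f} / {m,z}
  B3: {y} / {f,m}
  B4: {f,y} / {f}
  B5: {y} / {m}
  B6: {e,m} / {m}

Backward fixpoint:
  B0: in=∅ out={f,m,y}
  B1: in={f,m,y} out={f,m,z}
  B2: in={m,z} out={m}
  B3: in={f,m} out={f,m}
  B4: in={f,m} out={m}
  B5: in={m} out={m}
  B6: in={m} out=∅

Conflict graph:
  e: {m}
  f: {m,y,z}
  m: {e,f,y,z}
  y: {f,m,z}
  z: {f,m,y}

Registers:
  clique {f,m,y,z} ⇒ need ≥ 4
  assign e→R1 f→R1 m→R0 y→R2 z→R3 — no edge inside a register ⇒ χ ≤ 4
  χ = 4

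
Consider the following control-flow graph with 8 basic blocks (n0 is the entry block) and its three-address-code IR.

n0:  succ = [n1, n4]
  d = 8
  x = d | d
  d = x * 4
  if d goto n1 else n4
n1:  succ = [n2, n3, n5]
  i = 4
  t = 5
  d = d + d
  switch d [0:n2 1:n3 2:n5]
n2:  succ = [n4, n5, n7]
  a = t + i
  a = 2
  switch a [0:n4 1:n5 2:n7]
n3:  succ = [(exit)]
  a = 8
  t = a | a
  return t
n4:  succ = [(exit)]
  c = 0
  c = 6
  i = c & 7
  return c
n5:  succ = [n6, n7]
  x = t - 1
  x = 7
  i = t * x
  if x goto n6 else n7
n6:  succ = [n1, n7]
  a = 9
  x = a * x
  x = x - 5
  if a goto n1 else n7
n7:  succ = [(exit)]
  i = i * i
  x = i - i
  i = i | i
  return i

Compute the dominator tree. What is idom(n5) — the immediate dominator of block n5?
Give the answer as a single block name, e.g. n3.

idom tree: n1←n0 n2←n1 n3←n1 n4←n0 n5←n1 n6←n5 n7←n1
Dom∩ at merges:
  n1: preds {n0,n6}: {n0} ∩ {n0,n1,n5,n6} = {n0}; idom=n0
  n4: preds {n0,n2}: {n0} ∩ {n0,n1,n2} = {n0}; idom=n0
  n5: preds {n1,n2}: {n0,n1} ∩ {n0,n1,n2} = {n0,n1}; idom=n1
  n7: preds {n2,n5,n6}: {n0,n1,n2} ∩ {n0,n1,n5} ∩ {n0,n1,n5,n6} = {n0,n1}; idom=n1

idom(n5) = n1

Answer: n1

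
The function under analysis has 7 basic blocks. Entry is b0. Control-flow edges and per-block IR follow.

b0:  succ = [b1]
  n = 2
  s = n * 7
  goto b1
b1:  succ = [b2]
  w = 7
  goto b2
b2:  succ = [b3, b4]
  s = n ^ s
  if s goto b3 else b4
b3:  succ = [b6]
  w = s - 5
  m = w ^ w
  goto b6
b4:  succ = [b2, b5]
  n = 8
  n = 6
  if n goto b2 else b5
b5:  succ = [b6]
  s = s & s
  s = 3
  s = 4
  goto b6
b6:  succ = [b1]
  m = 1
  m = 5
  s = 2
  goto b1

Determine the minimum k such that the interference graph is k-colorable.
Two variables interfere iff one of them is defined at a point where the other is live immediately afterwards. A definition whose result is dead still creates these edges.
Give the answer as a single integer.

Per-block:
  b0: {n,s} / ∅
  b1: {w} / ∅
  b2: {s} / {n,s}
  b3: {m,w} / {s}
  b4: {n} / ∅
  b5: {s} / {s}
  b6: {m,s} / ∅

Backward fixpoint:
  b0: in=∅ out={n,s}
  b1: in={n,s} out={n,s}
  b2: in={n,s} out={n,s}
  b3: in={n,s} out={n}
  b4: in={s} out={n,s}
  b5: in={n,s} out={n}
  b6: in={n} out={n,s}

Conflict graph:
  m — {n}
  n — {m,s,w}
  s — {n,w}
  w — {n,s}

Chromatic number:
  clique {n,s,w} ⇒ need ≥ 3
  assign m→r1 n→r0 s→r1 w→r2 — no edge inside a register ⇒ χ ≤ 3
  χ = 3

Answer: 3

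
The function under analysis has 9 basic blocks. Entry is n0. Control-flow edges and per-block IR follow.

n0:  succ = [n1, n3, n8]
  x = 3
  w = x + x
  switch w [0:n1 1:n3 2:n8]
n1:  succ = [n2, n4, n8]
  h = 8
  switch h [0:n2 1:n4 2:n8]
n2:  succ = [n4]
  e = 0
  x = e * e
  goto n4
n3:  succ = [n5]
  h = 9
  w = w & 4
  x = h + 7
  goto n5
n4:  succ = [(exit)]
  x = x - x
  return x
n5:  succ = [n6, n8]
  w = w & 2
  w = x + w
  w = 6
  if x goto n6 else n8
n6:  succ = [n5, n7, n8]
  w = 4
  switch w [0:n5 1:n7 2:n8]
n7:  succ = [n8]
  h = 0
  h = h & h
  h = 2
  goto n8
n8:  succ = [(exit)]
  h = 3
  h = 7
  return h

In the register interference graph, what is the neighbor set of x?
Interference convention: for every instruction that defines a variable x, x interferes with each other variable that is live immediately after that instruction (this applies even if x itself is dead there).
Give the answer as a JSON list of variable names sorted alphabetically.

Answer: ["h", "w"]

Derivation:
Block summaries:
  n0 def {w,x} use ∅
  n1 def {h} use ∅
  n2 def {e,x} use ∅
  n3 def {h,w,x} use {w}
  n4 def {x} use {x}
  n5 def {w} use {w,x}
  n6 def {w} use ∅
  n7 def {h} use ∅
  n8 def {h} use ∅

Liveness:
  n0 li=∅ lo={w,x}
  n1 li={x} lo={x}
  n2 li=∅ lo={x}
  n3 li={w} lo={w,x}
  n4 li={x} lo=∅
  n5 li={w,x} lo={x}
  n6 li={x} lo={w,x}
  n7 li=∅ lo=∅
  n8 li=∅ lo=∅

Conflict graph:
  e: ∅
  h: {w,x}
  w: {h,x}
  x: {h,w}

N(x) = ["h", "w"]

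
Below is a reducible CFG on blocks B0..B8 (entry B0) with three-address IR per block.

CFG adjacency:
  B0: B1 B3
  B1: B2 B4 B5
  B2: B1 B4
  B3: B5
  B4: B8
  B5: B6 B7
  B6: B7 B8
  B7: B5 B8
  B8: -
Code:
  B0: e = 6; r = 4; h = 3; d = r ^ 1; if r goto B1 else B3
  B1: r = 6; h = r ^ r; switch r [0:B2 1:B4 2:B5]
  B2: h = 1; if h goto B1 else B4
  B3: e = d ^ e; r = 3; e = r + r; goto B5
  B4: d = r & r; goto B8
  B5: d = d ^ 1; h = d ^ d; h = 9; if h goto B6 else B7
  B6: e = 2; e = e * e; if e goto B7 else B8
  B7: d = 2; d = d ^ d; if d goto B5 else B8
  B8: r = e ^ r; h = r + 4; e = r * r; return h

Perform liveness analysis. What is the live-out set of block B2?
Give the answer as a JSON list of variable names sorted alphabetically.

Answer: ["d", "e", "r"]

Working:
Per-block:
  B0 def {d,e,h,r} use ∅
  B1 def {h,r} use ∅
  B2 def {h} use ∅
  B3 def {e,r} use {d,e}
  B4 def {d} use {r}
  B5 def {d,h} use {d}
  B6 def {e} use ∅
  B7 def {d} use ∅
  B8 def {e,h,r} use {e,r}

Backward fixpoint:
  B0: in=∅ out={d,e}
  B1: in={d,e} out={d,e,r}
  B2: in={d,e,r} out={d,e,r}
  B3: in={d,e} out={d,e,r}
  B4: in={e,r} out={e,r}
  B5: in={d,e,r} out={e,r}
  B6: in={r} out={e,r}
  B7: in={e,r} out={d,e,r}
  B8: in={e,r} out=∅

live-out(B2) = ["d", "e", "r"]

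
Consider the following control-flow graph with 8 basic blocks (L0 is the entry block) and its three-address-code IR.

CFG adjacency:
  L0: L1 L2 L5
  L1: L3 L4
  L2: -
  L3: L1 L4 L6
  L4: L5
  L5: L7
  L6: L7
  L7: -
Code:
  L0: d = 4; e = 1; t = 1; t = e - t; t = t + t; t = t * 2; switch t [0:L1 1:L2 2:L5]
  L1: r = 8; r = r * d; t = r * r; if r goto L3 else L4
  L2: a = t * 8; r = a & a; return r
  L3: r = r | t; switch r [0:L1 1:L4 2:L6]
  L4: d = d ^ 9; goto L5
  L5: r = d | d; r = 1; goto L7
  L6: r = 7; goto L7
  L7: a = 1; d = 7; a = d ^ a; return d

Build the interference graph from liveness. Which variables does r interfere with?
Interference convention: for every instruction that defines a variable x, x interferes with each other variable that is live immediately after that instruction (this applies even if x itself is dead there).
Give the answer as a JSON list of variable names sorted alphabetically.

Answer: ["d", "t"]

Analysis:
def/use:
  L0 def {d,e,t} use ∅
  L1 def {r,t} use {d}
  L2 def {a,r} use {t}
  L3 def {r} use {r,t}
  L4 def {d} use {d}
  L5 def {r} use {d}
  L6 def {r} use ∅
  L7 def {a,d} use ∅

Live sets:
  L0: in=∅ out={d,t}
  L1: in={d} out={d,r,t}
  L2: in={t} out=∅
  L3: in={d,r,t} out={d}
  L4: in={d} out={d}
  L5: in={d} out=∅
  L6: in=∅ out=∅
  L7: in=∅ out=∅

Interfere edges:
  a: {d}
  d: {a,e,r,t}
  e: {d,t}
  r: {d,t}
  t: {d,e,r}

N(r) = ["d", "t"]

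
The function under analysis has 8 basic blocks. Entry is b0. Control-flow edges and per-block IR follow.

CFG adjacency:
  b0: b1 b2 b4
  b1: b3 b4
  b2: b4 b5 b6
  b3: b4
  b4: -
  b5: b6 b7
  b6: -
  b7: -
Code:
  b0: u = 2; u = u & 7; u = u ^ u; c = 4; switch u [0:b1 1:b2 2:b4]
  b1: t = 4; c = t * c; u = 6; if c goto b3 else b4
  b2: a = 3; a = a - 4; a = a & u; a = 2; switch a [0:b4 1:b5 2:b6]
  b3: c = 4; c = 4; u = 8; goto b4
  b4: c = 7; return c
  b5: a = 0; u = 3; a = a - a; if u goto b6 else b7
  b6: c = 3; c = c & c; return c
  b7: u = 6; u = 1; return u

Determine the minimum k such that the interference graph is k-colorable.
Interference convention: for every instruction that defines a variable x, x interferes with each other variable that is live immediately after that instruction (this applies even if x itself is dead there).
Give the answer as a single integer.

Answer: 2

Analysis:
def/use:
  b0: {c,u} / ∅
  b1: {c,t,u} / {c}
  b2: {a} / {u}
  b3: {c,u} / ∅
  b4: {c} / ∅
  b5: {a,u} / ∅
  b6: {c} / ∅
  b7: {u} / ∅

Live sets:
  live b0: ∅→{c,u}
  live b1: {c}→∅
  live b2: {u}→∅
  live b3: ∅→∅
  live b4: ∅→∅
  live b5: ∅→∅
  live b6: ∅→∅
  live b7: ∅→∅

Interference:
  a — {u}
  c — {t,u}
  t — {c}
  u — {a,c}

Registers:
  lower bound: {a,u} mutually conflict ⇒ χ ≥ 2
  2-colouring: c0={a,c}  c1={t,u}
  χ = 2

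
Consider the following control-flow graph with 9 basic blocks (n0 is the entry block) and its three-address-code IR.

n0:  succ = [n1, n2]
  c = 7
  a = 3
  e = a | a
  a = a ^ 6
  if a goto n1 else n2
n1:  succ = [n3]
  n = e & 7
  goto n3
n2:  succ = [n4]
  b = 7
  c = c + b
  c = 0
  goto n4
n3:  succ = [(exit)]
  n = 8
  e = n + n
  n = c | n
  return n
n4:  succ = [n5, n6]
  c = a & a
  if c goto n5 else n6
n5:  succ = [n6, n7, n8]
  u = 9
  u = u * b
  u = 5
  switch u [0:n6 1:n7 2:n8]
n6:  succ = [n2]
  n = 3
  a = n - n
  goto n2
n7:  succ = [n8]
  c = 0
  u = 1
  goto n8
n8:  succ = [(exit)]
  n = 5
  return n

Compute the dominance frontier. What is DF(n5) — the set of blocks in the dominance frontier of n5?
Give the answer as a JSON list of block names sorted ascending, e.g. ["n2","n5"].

idom tree: n1←n0 n2←n0 n3←n1 n4←n2 n5←n4 n6←n4 n7←n5 n8←n5
Join-block Dom:
  n2: preds {n0,n6}: {n0} ∩ {n0,n2,n4,n6} = {n0}; idom=n0
  n6: preds {n4,n5}: {n0,n2,n4} ∩ {n0,n2,n4,n5} = {n0,n2,n4}; idom=n4
  n8: preds {n5,n7}: {n0,n2,n4,n5} ∩ {n0,n2,n4,n5,n7} = {n0,n2,n4,n5}; idom=n5

Frontier:
  join n2 pred n0: · stop@n0
  join n2 pred n6: n6→n4→n2 stop@n0
  join n6 pred n4: · stop@n4
  join n6 pred n5: n5 stop@n4
  join n8 pred n5: · stop@n5
  join n8 pred n7: n7 stop@n5
  n0: DF=∅
  n1: DF=∅
  n2: DF={n2}
  n3: DF=∅
  n4: DF={n2}
  n5: DF={n6}
  n6: DF={n2}
  n7: DF={n8}
  n8: DF=∅

DF(n5) = ["n6"]

Answer: ["n6"]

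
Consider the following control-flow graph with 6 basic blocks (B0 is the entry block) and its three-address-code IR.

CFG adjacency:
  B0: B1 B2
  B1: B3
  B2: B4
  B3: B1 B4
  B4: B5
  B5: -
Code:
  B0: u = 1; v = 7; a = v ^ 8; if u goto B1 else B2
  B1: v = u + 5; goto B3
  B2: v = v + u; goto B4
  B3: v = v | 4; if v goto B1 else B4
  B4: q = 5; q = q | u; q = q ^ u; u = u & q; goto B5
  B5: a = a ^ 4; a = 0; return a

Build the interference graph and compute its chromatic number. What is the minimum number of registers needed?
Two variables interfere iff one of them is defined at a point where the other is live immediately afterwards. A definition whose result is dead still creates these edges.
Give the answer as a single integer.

Answer: 3

Derivation:
Block summaries:
  B0 def {a,u,v} use ∅
  B1 def {v} use {u}
  B2 def {v} use {u,v}
  B3 def {v} use {v}
  B4 def {q,u} use {u}
  B5 def {a} use {a}

Liveness:
  live B0: ∅→{a,u,v}
  live B1: {a,u}→{a,u,v}
  live B2: {a,u,v}→{a,u}
  live B3: {a,u,v}→{a,u}
  live B4: {a,u}→{a}
  live B5: {a}→∅

Interference:
  a: {q,u,v}
  q: {a,u}
  u: {a,q,v}
  v: {a,u}

Registers:
  clique {a,q,u} ⇒ need ≥ 3
  3-colouring: r0={a}  r1={u}  r2={q,v}
  χ = 3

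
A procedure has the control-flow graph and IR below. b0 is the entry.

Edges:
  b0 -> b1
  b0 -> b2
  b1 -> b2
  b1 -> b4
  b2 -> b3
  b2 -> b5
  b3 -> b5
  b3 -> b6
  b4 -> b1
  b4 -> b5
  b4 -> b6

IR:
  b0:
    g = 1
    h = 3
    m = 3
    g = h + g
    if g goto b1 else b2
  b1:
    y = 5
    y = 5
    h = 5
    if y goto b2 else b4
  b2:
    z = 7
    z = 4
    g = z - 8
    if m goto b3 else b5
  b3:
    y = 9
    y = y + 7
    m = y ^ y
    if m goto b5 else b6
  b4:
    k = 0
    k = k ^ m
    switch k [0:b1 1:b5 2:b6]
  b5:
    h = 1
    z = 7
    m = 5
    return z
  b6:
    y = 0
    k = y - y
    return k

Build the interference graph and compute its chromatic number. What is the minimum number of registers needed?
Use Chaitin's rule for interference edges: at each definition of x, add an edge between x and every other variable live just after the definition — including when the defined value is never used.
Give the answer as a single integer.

Answer: 3

Analysis:
def/use:
  b0: def={g,h,m} ue=∅
  b1: def={h,y} ue=∅
  b2: def={g,z} ue={m}
  b3: def={m,y} ue=∅
  b4: def={k} ue={m}
  b5: def={h,m,z} ue=∅
  b6: def={k,y} ue=∅

Backward fixpoint:
  live b0: ∅→{m}
  live b1: {m}→{m}
  live b2: {m}→∅
  live b3: ∅→∅
  live b4: {m}→{m}
  live b5: ∅→∅
  live b6: ∅→∅

Interference:
  g: {h,m}
  h: {g,m,y}
  k: {m}
  m: {g,h,k,y,z}
  y: {h,m}
  z: {m}

Colouring:
  lower bound: {g,h,m} mutually conflict ⇒ χ ≥ 3
  assign g→R2 h→R1 k→R1 m→R0 y→R2 z→R1 — no edge inside a register ⇒ χ ≤ 3
  χ = 3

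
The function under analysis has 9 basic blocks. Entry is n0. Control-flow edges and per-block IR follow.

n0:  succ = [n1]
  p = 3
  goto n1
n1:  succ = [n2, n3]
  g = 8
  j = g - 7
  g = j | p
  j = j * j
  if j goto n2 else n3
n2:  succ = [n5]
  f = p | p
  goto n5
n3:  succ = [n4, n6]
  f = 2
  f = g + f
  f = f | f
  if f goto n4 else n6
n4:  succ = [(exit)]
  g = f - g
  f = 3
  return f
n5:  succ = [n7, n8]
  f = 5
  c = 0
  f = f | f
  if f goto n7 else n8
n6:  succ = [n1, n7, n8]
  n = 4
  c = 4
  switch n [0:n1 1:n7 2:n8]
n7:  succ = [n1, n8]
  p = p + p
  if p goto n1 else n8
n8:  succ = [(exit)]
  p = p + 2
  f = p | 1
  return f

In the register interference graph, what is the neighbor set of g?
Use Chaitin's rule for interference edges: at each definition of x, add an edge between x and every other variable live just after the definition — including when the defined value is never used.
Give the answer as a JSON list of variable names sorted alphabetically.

Answer: ["f", "j", "p"]

Derivation:
Block summaries:
  n0: def={p} ue=∅
  n1: def={g,j} ue={p}
  n2: def={f} ue={p}
  n3: def={f} ue={g}
  n4: def={f,g} ue={f,g}
  n5: def={c,f} ue=∅
  n6: def={c,n} ue=∅
  n7: def={p} ue={p}
  n8: def={f,p} ue={p}

Liveness:
  n0: in=∅ out={p}
  n1: in={p} out={g,p}
  n2: in={p} out={p}
  n3: in={g,p} out={f,g,p}
  n4: in={f,g} out=∅
  n5: in={p} out={p}
  n6: in={p} out={p}
  n7: in={p} out={p}
  n8: in={p} out=∅

Interference:
  c↔{f,n,p}
  f↔{c,g,p}
  g↔{f,j,p}
  j↔{g,p}
  n↔{c,p}
  p↔{c,f,g,j,n}

N(g) = ["f", "j", "p"]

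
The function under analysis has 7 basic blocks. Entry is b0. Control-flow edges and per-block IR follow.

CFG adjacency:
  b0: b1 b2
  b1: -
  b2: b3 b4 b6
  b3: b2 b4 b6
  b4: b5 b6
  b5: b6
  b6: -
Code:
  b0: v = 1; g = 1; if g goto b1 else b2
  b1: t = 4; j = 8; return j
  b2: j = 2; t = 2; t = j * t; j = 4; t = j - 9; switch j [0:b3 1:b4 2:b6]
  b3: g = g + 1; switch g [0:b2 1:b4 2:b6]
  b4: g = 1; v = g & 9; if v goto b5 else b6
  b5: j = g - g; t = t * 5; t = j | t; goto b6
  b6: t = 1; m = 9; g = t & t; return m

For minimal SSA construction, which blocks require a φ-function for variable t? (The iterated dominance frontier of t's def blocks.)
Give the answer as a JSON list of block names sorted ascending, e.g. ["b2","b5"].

Answer: ["b2", "b6"]

Analysis:
idom tree: b1←b0 b2←b0 b3←b2 b4←b2 b5←b4 b6←b2
Dom∩ at merges:
  b2: preds {b0,b3}: {b0} ∩ {b0,b2,b3} = {b0}; idom=b0
  b4: preds {b2,b3}: {b0,b2} ∩ {b0,b2,b3} = {b0,b2}; idom=b2
  b6: preds {b2,b3,b4,b5}: {b0,b2} ∩ {b0,b2,b3} ∩ {b0,b2,b4} ∩ {b0,b2,b4,b5} = {b0,b2}; idom=b2

DF derivation:
  join b2 pred b0: · stop@b0
  join b2 pred b3: b3→b2 stop@b0
  join b4 pred b2: · stop@b2
  join b4 pred b3: b3 stop@b2
  join b6 pred b2: · stop@b2
  join b6 pred b3: b3 stop@b2
  join b6 pred b4: b4 stop@b2
  join b6 pred b5: b5→b4 stop@b2
  b0: DF=∅
  b1: DF=∅
  b2: DF={b2}
  b3: DF={b2,b4,b6}
  b4: DF={b6}
  b5: DF={b6}
  b6: DF=∅

φ for t: defs {b1,b2,b5,b6}
  DF⁺ = {b2,b6}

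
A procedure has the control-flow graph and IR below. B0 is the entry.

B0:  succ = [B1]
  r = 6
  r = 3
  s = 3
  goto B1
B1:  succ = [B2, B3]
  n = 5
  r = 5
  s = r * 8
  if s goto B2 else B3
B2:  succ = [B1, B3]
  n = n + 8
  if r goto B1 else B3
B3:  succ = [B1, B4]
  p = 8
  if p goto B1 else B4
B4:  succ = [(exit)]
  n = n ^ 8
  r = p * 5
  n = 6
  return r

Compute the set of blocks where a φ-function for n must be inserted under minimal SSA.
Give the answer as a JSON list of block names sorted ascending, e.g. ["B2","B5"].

idom tree: B1←B0 B2←B1 B3←B1 B4←B3
Join-block Dom:
  B1: preds {B0,B2,B3}: {B0} ∩ {B0,B1,B2} ∩ {B0,B1,B3} = {B0}; idom=B0
  B3: preds {B1,B2}: {B0,B1} ∩ {B0,B1,B2} = {B0,B1}; idom=B1

DF walk-up:
  B1←B0: walk · to B0
  B1←B2: walk B2→B1 to B0
  B1←B3: walk B3→B1 to B0
  B3←B1: walk · to B1
  B3←B2: walk B2 to B1
  B0 → ∅
  B1 → {B1}
  B2 → {B1,B3}
  B3 → {B1}
  B4 → ∅

φ for n: defs {B1,B2,B4}
  DF⁺ = {B1,B3}

Answer: ["B1", "B3"]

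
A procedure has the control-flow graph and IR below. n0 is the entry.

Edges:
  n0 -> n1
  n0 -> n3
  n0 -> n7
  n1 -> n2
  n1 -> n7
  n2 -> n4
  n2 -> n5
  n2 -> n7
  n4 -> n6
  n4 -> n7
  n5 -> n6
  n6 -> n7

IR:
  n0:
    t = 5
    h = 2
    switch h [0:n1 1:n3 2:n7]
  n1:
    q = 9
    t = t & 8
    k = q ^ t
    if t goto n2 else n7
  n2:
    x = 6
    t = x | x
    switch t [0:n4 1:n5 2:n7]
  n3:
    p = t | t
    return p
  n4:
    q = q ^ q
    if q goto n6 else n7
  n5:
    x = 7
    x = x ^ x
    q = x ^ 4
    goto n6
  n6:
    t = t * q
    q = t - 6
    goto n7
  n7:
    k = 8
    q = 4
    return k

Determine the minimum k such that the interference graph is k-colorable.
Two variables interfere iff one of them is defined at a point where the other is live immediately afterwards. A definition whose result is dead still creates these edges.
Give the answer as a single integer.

Block summaries:
  n0 def {h,t} use ∅
  n1 def {k,q,t} use {t}
  n2 def {t,x} use ∅
  n3 def {p} use {t}
  n4 def {q} use {q}
  n5 def {q,x} use ∅
  n6 def {q,t} use {q,t}
  n7 def {k,q} use ∅

Backward fixpoint:
  n0: in=∅ out={t}
  n1: in={t} out={q}
  n2: in={q} out={q,t}
  n3: in={t} out=∅
  n4: in={q,t} out={q,t}
  n5: in={t} out={q,t}
  n6: in={q,t} out=∅
  n7: in=∅ out=∅

Interference:
  h — {t}
  k — {q,t}
  p — ∅
  q — {k,t,x}
  t — {h,k,q,x}
  x — {q,t}

Chromatic number:
  {k,q,t} pairwise interfere (3-clique) ⇒ χ ≥ 3
  3-colouring: c0={p,t}  c1={h,q}  c2={k,x}
  χ = 3

Answer: 3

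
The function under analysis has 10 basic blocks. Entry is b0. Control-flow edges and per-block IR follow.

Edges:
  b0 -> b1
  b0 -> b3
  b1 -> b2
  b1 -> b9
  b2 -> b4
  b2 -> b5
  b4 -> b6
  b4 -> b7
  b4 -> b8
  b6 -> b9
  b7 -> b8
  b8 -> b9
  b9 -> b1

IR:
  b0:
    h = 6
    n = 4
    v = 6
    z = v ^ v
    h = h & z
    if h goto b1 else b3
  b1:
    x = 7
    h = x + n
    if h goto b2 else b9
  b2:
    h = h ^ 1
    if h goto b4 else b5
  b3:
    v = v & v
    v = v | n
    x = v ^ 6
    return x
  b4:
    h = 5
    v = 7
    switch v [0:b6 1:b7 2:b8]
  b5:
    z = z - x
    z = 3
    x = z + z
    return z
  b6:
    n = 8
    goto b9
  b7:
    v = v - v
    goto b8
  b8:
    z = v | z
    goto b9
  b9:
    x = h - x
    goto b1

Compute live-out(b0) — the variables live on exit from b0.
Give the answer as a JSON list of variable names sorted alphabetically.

Answer: ["n", "v", "z"]

Derivation:
Block summaries:
  b0 def {h,n,v,z} use ∅
  b1 def {h,x} use {n}
  b2 def {h} use {h}
  b3 def {v,x} use {n,v}
  b4 def {h,v} use ∅
  b5 def {x,z} use {x,z}
  b6 def {n} use ∅
  b7 def {v} use {v}
  b8 def {z} use {v,z}
  b9 def {x} use {h,x}

Live sets:
  b0: in=∅ out={n,v,z}
  b1: in={n,z} out={h,n,x,z}
  b2: in={h,n,x,z} out={n,x,z}
  b3: in={n,v} out=∅
  b4: in={n,x,z} out={h,n,v,x,z}
  b5: in={x,z} out=∅
  b6: in={h,x,z} out={h,n,x,z}
  b7: in={h,n,v,x,z} out={h,n,v,x,z}
  b8: in={h,n,v,x,z} out={h,n,x,z}
  b9: in={h,n,x,z} out={n,z}

live-out(b0) = ["n", "v", "z"]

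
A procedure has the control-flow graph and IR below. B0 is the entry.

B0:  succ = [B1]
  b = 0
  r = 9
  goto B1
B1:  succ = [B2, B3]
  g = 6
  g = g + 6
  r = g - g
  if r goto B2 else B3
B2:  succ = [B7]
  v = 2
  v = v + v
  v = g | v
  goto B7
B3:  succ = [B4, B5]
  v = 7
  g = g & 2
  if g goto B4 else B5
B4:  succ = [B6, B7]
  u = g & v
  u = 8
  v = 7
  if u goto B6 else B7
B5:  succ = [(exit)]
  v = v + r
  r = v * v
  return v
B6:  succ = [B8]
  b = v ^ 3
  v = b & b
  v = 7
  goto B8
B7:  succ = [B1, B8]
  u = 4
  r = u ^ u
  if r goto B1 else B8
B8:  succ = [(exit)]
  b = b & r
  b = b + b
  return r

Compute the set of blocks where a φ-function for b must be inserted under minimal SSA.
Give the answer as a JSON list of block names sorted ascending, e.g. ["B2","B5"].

Answer: ["B8"]

Working:
idom tree: B1←B0 B2←B1 B3←B1 B4←B3 B5←B3 B6←B4 B7←B1 B8←B1
Dom at joins:
  B1: preds {B0,B7}: {B0} ∩ {B0,B1,B7} = {B0}; idom=B0
  B7: preds {B2,B4}: {B0,B1,B2} ∩ {B0,B1,B3,B4} = {B0,B1}; idom=B1
  B8: preds {B6,B7}: {B0,B1,B3,B4,B6} ∩ {B0,B1,B7} = {B0,B1}; idom=B1

Frontier:
  B1←B0: walk · to B0
  B1←B7: walk B7→B1 to B0
  B7←B2: walk B2 to B1
  B7←B4: walk B4→B3 to B1
  B8←B6: walk B6→B4→B3 to B1
  B8←B7: walk B7 to B1
  B0: DF=∅
  B1: DF={B1}
  B2: DF={B7}
  B3: DF={B7,B8}
  B4: DF={B7,B8}
  B5: DF=∅
  B6: DF={B8}
  B7: DF={B1,B8}
  B8: DF=∅

φ for b: defs {B0,B6,B8}
  DF⁺ = {B8}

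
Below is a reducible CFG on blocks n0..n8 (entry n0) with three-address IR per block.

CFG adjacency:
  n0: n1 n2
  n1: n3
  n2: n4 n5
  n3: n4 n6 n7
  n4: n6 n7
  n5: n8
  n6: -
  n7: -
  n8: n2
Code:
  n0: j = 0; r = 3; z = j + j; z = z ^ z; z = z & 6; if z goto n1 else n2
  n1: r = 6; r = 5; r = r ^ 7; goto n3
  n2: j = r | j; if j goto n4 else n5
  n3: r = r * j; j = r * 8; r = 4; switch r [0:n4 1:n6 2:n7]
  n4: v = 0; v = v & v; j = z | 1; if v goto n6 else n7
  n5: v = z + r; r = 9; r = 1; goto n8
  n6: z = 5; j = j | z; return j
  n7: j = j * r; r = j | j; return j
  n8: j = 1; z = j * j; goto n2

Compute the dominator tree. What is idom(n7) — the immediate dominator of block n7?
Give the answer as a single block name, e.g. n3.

idom tree: n1←n0 n2←n0 n3←n1 n4←n0 n5←n2 n6←n0 n7←n0 n8←n5
Join-block Dom:
  n2: preds {n0,n8}: {n0} ∩ {n0,n2,n5,n8} = {n0}; idom=n0
  n4: preds {n2,n3}: {n0,n2} ∩ {n0,n1,n3} = {n0}; idom=n0
  n6: preds {n3,n4}: {n0,n1,n3} ∩ {n0,n4} = {n0}; idom=n0
  n7: preds {n3,n4}: {n0,n1,n3} ∩ {n0,n4} = {n0}; idom=n0

idom(n7) = n0

Answer: n0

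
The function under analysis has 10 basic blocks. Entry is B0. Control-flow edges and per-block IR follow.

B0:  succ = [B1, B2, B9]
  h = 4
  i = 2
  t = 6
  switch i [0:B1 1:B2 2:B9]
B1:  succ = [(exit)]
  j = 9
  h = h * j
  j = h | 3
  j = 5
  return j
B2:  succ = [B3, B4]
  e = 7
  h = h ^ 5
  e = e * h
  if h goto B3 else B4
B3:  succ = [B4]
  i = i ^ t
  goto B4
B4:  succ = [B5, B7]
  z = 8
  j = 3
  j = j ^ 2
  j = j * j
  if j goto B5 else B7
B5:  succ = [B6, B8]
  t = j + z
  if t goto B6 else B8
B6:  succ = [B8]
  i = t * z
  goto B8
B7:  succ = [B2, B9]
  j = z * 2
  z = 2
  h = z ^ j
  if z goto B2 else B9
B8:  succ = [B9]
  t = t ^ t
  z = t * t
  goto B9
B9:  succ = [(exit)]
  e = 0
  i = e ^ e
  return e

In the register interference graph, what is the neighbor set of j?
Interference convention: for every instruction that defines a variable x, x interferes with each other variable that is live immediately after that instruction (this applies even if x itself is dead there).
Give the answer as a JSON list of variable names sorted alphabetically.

Answer: ["h", "i", "t", "z"]

Derivation:
def/use:
  B0: {h,i,t} / ∅
  B1: {h,j} / {h}
  B2: {e,h} / {h}
  B3: {i} / {i,t}
  B4: {j,z} / ∅
  B5: {t} / {j,z}
  B6: {i} / {t,z}
  B7: {h,j,z} / {z}
  B8: {t,z} / {t}
  B9: {e,i} / ∅

Backward fixpoint:
  live B0: ∅→{h,i,t}
  live B1: {h}→∅
  live B2: {h,i,t}→{i,t}
  live B3: {i,t}→{i,t}
  live B4: {i,t}→{i,j,t,z}
  live B5: {j,z}→{t,z}
  live B6: {t,z}→{t}
  live B7: {i,t,z}→{h,i,t}
  live B8: {t}→∅
  live B9: ∅→∅

Interfere edges:
  e: {h,i,t}
  h: {e,i,j,t,z}
  i: {e,h,j,t,z}
  j: {h,i,t,z}
  t: {e,h,i,j,z}
  z: {h,i,j,t}

N(j) = ["h", "i", "t", "z"]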